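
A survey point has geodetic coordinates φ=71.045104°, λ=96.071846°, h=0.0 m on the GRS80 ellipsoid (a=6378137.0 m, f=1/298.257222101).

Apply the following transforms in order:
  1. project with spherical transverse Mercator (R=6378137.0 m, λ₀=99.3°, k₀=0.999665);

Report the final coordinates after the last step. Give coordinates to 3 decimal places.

start: φ=71.045104°, λ=96.071846°, h=0.000 m
→ tm (R=6378137.0, λ₀=99.3°): E=-116639.6846, N=7909164.0553

E=-116639.685 m, N=7909164.055 m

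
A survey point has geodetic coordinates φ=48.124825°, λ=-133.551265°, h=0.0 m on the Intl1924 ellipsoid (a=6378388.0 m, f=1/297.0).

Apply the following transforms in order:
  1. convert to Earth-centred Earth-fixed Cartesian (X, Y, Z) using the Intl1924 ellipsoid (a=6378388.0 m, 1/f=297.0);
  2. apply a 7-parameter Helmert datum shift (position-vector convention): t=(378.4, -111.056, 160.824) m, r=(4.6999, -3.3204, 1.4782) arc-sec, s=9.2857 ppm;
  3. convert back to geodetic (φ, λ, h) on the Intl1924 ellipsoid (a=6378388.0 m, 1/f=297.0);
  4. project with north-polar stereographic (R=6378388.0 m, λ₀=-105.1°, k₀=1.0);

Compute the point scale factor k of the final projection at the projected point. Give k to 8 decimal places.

1.14638953

start: φ=48.124825°, λ=-133.551265°, h=0.000 m
→ ECEF (a=6378388.000, f=1/297.0): X=-2939008.9007, Y=-3091524.6259, Z=4726240.8576
→ Helmert 7p (PV): X=-2938711.7183, Y=-3091793.1435, Z=4726327.8128
→ geod (Bowring, a=6378388.000): φ=48.12541482°, λ=-133.54588685°, h=57.9850 m
→ into stereo (λ₀=-105.1°): φ=48.12541482°, λ−λ₀=-28.44588685°
scale k = 1.14638953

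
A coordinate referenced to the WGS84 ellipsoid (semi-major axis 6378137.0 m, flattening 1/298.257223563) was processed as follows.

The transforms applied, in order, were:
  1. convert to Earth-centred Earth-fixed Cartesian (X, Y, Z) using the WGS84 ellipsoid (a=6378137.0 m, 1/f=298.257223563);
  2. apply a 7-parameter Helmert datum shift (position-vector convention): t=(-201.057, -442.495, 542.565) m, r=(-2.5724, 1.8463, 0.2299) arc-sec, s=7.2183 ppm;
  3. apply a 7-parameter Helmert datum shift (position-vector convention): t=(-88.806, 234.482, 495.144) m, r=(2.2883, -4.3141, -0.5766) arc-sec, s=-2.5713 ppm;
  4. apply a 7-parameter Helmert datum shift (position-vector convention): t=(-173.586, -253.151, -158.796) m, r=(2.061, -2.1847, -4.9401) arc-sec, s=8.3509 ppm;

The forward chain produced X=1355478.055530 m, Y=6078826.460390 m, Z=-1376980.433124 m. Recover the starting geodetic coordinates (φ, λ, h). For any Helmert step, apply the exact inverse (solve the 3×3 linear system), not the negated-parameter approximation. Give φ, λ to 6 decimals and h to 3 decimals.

φ=-12.555816°, λ=77.428119°, h=2031.182 m

start: X=1355478.0555, Y=6078826.4604, Z=-1376980.4331 m
→ Helmert⁻¹: X=1355480.1422, Y=6079047.5523, Z=-1376885.2383
→ Helmert⁻¹: X=1355526.6304, Y=6078817.2083, Z=-1377479.7136
→ Helmert⁻¹: X=1355737.0112, Y=6079231.4952, Z=-1377924.3801
→ geod (Bowring, a=6378137.000): φ=-12.55581600°, λ=77.42811900°, h=2031.1820 m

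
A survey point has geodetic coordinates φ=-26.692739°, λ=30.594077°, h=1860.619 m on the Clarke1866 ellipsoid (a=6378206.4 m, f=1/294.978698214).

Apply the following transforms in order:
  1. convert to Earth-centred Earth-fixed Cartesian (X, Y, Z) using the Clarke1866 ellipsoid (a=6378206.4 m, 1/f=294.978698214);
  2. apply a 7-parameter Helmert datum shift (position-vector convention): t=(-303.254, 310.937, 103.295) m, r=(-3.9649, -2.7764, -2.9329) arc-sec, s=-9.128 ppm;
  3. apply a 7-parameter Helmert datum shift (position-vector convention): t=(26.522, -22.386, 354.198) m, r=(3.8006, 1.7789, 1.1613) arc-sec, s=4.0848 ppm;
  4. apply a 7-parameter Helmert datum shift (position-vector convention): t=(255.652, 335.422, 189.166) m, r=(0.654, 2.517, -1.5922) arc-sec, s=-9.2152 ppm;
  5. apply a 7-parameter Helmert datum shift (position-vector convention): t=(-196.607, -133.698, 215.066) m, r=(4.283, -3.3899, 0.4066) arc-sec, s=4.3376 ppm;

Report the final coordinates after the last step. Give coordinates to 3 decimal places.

X=4909797.899 m, Y=2903535.959 m, Z=-2847513.585 m

start: φ=-26.692739°, λ=30.594077°, h=1860.619 m
→ ECEF (a=6378206.400, f=1/294.978698214): X=4909996.8486, Y=2903078.9830, Z=-2848515.2849
→ Helmert 7p (PV): X=4909728.3967, Y=2903238.8509, Z=-2848375.7025
→ Helmert 7p (PV): X=4909734.0628, Y=2903308.4505, Z=-2848021.9881
→ Helmert 7p (PV): X=4909932.1282, Y=2903588.2491, Z=-2847857.2834
→ Helmert 7p (PV): X=4909797.8987, Y=2903535.9593, Z=-2847513.5847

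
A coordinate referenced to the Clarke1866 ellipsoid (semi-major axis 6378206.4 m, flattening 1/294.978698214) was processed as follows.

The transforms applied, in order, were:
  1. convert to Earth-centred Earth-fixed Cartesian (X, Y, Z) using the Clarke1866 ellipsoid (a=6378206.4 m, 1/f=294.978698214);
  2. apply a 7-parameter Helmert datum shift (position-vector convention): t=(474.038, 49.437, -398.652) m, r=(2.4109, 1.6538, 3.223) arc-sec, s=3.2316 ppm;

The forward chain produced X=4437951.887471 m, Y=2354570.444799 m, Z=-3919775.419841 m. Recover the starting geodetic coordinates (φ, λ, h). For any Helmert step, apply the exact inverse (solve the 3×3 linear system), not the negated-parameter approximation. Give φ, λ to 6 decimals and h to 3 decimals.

start: X=4437951.8875, Y=2354570.4448, Z=-3919775.4198 m
→ Helmert⁻¹: X=4437531.7229, Y=2354398.2492, Z=-3919356.0417
→ geod (Bowring, a=6378206.400): φ=-38.15071100°, λ=27.94884900°, h=1518.5100 m

φ=-38.150711°, λ=27.948849°, h=1518.510 m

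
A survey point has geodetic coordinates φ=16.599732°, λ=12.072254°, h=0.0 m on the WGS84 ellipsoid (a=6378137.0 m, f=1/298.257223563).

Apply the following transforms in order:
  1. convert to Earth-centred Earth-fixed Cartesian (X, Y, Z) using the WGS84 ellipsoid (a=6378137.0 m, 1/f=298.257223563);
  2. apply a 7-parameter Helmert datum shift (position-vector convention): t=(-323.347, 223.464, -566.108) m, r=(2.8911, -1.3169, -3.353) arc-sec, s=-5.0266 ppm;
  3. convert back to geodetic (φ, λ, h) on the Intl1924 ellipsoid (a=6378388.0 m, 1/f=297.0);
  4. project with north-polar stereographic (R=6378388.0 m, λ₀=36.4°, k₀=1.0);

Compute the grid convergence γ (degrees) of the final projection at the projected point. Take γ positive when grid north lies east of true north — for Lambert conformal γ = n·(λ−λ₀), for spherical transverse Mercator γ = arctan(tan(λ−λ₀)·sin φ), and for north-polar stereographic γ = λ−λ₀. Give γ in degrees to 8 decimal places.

-24.32620562

start: φ=16.599732°, λ=12.072254°, h=0.000 m
→ ECEF (a=6378137.000, f=1/298.257223563): X=5978778.4764, Y=1278711.0163, Z=1810427.5629
→ Helmert 7p (PV): X=5978434.3042, Y=1278805.4878, Z=1809908.4489
→ geod (Bowring, a=6378388.000): φ=16.59650496°, λ=12.07379438°, h=-695.4556 m
→ into stereo (λ₀=36.4°): φ=16.59650496°, λ−λ₀=-24.32620562°
convergence γ = -24.32620562°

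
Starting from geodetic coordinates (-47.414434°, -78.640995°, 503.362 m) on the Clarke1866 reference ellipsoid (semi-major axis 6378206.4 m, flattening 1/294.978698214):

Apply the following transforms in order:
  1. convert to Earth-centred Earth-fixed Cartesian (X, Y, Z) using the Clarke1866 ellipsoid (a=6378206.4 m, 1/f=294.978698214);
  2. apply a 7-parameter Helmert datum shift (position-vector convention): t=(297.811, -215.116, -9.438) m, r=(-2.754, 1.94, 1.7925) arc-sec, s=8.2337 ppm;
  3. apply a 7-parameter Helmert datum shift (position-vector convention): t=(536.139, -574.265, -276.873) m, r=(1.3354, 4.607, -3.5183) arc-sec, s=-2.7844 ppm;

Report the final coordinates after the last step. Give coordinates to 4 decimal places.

X=852361.5604 m, Y=-4240500.3701 m, Z=-4673541.5700 m

start: φ=-47.414434°, λ=-78.640995°, h=503.362 m
→ ECEF (a=6378206.400, f=1/294.978698214): X=851706.7795, Y=-4239648.6146, Z=-4673231.9097
→ Helmert 7p (PV): X=852004.4933, Y=-4239953.6334, Z=-4673231.2292
→ Helmert 7p (PV): X=852361.5604, Y=-4240500.3701, Z=-4673541.5700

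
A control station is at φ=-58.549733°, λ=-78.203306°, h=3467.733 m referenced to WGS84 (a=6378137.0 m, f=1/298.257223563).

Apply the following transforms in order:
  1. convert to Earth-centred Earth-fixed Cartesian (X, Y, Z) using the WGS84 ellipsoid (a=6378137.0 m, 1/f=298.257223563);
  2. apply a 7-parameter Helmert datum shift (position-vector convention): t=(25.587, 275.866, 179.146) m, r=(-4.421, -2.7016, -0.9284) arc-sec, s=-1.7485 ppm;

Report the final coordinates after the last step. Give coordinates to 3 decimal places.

X=682457.321 m, Y=-3267132.177 m, Z=-5420626.111 m

start: φ=-58.549733°, λ=-78.203306°, h=3467.733 m
→ ECEF (a=6378137.000, f=1/298.257223563): X=682376.6322, Y=-3267294.4958, Z=-5420893.7031
→ Helmert 7p (PV): X=682457.3212, Y=-3267132.1774, Z=-5420626.1113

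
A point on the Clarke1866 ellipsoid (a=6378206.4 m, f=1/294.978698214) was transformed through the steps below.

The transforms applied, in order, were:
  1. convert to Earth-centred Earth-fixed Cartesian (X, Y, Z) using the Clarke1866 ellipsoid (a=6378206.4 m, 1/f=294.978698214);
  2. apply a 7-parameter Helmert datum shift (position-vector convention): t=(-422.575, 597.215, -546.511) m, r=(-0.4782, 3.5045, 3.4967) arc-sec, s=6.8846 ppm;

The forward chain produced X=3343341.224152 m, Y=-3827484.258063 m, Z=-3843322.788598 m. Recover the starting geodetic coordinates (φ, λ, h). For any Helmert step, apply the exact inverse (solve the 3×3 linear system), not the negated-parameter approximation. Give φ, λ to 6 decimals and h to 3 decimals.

φ=-37.277292°, λ=-48.863693°, h=1600.707 m

start: X=3343341.2242, Y=-3827484.2581, Z=-3843322.7886 m
→ Helmert⁻¹: X=3343741.1716, Y=-3828102.8943, Z=-3842701.8856
→ geod (Bowring, a=6378206.400): φ=-37.27729200°, λ=-48.86369300°, h=1600.7070 m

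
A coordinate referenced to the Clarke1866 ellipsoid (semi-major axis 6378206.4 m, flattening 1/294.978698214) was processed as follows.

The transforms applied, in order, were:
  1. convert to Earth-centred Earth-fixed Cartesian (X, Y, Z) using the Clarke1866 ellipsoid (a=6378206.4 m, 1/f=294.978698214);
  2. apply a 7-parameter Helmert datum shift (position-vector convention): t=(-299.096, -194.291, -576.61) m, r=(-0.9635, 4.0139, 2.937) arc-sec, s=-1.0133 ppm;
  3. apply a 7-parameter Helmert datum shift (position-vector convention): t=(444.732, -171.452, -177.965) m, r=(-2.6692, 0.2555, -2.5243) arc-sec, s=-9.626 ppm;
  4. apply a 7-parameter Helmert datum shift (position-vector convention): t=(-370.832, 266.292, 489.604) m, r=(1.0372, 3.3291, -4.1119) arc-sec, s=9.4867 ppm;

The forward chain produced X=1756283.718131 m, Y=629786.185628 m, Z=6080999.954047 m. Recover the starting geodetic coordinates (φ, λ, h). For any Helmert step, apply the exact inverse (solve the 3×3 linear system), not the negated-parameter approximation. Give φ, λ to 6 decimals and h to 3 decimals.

φ=73.052390°, λ=19.729016°, h=2693.105 m

start: X=1756283.7181, Y=629786.1856, Z=6080999.9540 m
→ Helmert⁻¹: X=1756527.1962, Y=629579.5137, Z=6080477.8510
→ Helmert⁻¹: X=1756084.1299, Y=629699.8304, Z=6080724.6730
→ Helmert⁻¹: X=1756275.6314, Y=629841.3451, Z=6081344.5643
→ geod (Bowring, a=6378206.400): φ=73.05239000°, λ=19.72901600°, h=2693.1050 m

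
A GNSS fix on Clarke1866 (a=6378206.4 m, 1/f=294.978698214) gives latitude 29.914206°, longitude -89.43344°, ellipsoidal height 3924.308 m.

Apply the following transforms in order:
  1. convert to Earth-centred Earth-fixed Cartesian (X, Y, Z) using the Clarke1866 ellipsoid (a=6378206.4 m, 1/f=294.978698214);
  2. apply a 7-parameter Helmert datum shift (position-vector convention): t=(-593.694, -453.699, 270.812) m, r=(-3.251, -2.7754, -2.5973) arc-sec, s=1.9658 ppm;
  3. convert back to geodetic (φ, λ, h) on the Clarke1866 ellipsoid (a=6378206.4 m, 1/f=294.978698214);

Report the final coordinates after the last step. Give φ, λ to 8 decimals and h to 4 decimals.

start: φ=29.914206°, λ=-89.433440°, h=3924.308 m
→ ECEF (a=6378206.400, f=1/294.978698214): X=54746.0714, Y=-5536247.8830, Z=3163918.1814
→ Helmert 7p (PV): X=54040.1998, Y=-5536663.2870, Z=3164283.2083
→ geod (Bowring, a=6378206.400): φ=29.91522201°, λ=-89.44078646°, h=4460.3818 m

φ=29.91522201°, λ=-89.44078646°, h=4460.3818 m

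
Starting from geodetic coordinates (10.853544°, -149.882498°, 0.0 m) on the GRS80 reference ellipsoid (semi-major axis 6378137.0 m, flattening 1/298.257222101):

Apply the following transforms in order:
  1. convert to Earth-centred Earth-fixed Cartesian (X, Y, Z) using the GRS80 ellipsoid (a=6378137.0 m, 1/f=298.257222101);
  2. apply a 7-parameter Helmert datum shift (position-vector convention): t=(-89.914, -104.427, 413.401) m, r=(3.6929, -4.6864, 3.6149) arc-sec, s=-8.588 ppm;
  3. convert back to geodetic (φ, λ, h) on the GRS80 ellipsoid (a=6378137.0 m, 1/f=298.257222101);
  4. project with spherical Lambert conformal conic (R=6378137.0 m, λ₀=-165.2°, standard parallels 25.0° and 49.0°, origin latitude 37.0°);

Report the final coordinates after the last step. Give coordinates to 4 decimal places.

E=1801802.9186 m, N=-2799978.0361 m

start: φ=10.853544°, λ=-149.882498°, h=0.000 m
→ ECEF (a=6378137.000, f=1/298.257222101): X=-5419029.0269, Y=-3143513.2234, Z=1193099.7549
→ Helmert 7p (PV): X=-5419044.4183, Y=-3143706.9851, Z=1193323.5086
→ geod (Bowring, a=6378137.000): φ=10.85534244°, λ=-149.88103581°, h=150.6988 m
→ lcc (R=6378137.0, λ₀=-165.2°): E=1801802.9186, N=-2799978.0361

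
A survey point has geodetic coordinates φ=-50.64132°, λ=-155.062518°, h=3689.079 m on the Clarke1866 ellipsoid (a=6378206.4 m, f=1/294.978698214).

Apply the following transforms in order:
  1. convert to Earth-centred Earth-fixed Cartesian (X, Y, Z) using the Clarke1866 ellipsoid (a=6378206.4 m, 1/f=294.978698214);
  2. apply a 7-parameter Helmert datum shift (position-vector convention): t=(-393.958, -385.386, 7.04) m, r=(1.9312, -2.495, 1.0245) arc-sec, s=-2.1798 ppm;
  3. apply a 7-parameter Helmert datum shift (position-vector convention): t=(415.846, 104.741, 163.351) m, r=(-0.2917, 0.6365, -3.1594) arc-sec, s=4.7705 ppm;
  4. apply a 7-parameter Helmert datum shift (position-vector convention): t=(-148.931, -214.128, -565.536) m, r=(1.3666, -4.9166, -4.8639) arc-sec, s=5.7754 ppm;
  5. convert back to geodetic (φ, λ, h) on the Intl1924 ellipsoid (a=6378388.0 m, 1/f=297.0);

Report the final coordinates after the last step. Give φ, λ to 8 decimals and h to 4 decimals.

φ=-50.64208407°, λ=-155.05883666°, h=3984.9221 m

start: φ=-50.641320°, λ=-155.062518°, h=3689.079 m
→ ECEF (a=6378206.400, f=1/294.978698214): X=-3677340.2120, Y=-1709889.3819, Z=-4910985.1637
→ Helmert 7p (PV): X=-3677658.2576, Y=-1710243.3255, Z=-4911027.9093
→ Helmert 7p (PV): X=-3677301.3069, Y=-1710097.3568, Z=-4910874.2190
→ Helmert 7p (PV): X=-3677394.7435, Y=-1710202.1099, Z=-4911567.1014
→ geod (Bowring, a=6378388.000): φ=-50.64208407°, λ=-155.05883666°, h=3984.9221 m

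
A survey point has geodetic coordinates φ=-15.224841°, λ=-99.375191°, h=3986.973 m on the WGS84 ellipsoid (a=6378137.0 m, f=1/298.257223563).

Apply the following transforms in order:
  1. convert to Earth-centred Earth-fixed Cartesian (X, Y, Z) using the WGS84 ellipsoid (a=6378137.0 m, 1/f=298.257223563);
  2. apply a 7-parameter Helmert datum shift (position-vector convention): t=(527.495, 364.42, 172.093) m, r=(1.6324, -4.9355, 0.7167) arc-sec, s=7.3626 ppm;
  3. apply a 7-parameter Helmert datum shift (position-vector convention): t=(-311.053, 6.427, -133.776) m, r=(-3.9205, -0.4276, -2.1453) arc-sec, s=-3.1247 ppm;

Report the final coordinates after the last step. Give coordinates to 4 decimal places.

start: φ=-15.224841°, λ=-99.375191°, h=3986.973 m
→ ECEF (a=6378137.000, f=1/298.257223563): X=-1003383.0619, Y=-6077275.5285, Z=-1665165.3453
→ Helmert 7p (PV): X=-1002801.9934, Y=-6076946.1611, Z=-1665077.6178
→ Helmert 7p (PV): X=-1003169.6655, Y=-6076941.9639, Z=-1665092.7650

X=-1003169.6655 m, Y=-6076941.9639 m, Z=-1665092.7650 m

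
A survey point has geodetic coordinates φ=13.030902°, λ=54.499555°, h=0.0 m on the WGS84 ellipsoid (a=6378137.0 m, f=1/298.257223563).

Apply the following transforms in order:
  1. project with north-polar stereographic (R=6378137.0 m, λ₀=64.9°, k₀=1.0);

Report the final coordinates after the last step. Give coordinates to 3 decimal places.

E=-1830755.186 m, N=-9974564.222 m

start: φ=13.030902°, λ=54.499555°, h=0.000 m
→ stereo (R=6378137.0, λ₀=64.9°): E=-1830755.1863, N=-9974564.2220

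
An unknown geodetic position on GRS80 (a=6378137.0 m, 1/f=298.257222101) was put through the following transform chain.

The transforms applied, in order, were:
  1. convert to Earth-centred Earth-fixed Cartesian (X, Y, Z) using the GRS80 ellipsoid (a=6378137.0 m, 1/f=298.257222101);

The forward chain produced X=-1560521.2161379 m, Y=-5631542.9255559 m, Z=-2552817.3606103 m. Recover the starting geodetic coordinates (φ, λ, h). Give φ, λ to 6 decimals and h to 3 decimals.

φ=-23.739328°, λ=-105.488248°, h=2324.036 m

start: X=-1560521.2161, Y=-5631542.9256, Z=-2552817.3606 m
→ geod (Bowring, a=6378137.000): φ=-23.73932800°, λ=-105.48824800°, h=2324.0360 m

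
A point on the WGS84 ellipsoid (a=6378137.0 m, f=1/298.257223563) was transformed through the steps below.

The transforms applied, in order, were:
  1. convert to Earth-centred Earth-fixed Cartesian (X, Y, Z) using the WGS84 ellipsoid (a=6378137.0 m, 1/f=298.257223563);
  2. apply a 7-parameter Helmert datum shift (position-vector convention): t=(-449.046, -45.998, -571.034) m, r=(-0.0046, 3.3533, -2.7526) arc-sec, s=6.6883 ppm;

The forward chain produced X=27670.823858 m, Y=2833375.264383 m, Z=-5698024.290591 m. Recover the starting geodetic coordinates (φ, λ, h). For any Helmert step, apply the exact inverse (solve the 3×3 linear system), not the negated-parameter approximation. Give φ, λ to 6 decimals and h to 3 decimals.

start: X=27670.8239, Y=2833375.2644, Z=-5698024.2906 m
→ Helmert⁻¹: X=28174.4944, Y=2833402.8148, Z=-5697414.6293
→ geod (Bowring, a=6378137.000): φ=-63.71016200°, λ=89.43028700°, h=2160.1690 m

φ=-63.710162°, λ=89.430287°, h=2160.169 m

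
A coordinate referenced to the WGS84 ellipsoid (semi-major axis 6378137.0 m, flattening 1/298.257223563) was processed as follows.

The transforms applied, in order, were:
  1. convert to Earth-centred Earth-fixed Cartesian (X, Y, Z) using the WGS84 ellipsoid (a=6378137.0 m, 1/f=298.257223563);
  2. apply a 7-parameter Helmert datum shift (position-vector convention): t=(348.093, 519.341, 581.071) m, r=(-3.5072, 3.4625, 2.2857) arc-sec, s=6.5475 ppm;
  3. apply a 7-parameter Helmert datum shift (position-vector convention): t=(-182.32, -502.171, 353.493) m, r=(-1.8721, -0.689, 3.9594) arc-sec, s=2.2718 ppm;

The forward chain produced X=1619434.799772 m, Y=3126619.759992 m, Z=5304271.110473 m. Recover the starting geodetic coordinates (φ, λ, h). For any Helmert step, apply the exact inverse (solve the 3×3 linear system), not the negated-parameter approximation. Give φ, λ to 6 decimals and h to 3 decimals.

start: X=1619434.7998, Y=3126619.7600, Z=5304271.1105 m
→ Helmert⁻¹: X=1619691.1831, Y=3127035.5962, Z=5303928.5393
→ Helmert⁻¹: X=1619278.1059, Y=3126387.6650, Z=5303393.0863
→ geod (Bowring, a=6378137.000): φ=56.59742200°, λ=62.61859900°, h=2444.6000 m

φ=56.597422°, λ=62.618599°, h=2444.600 m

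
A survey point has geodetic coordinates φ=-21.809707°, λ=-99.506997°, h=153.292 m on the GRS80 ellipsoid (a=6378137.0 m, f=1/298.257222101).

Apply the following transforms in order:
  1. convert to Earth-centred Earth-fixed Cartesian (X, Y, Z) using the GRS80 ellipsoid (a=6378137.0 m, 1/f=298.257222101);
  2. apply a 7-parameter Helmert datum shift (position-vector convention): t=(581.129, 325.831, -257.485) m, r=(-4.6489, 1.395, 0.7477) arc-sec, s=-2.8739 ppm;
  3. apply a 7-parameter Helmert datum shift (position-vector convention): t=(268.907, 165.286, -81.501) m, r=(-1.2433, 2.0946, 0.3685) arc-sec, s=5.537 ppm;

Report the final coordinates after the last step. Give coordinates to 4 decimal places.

start: φ=-21.809707°, λ=-99.506997°, h=153.292 m
→ ECEF (a=6378137.000, f=1/298.257222101): X=-978536.2196, Y=-5843118.2707, Z=-2354920.1287
→ Helmert 7p (PV): X=-977947.0240, Y=-5842832.2705, Z=-2355032.5331
→ Helmert 7p (PV): X=-977697.0087, Y=-5842715.2789, Z=-2355081.9240

X=-977697.0087 m, Y=-5842715.2789 m, Z=-2355081.9240 m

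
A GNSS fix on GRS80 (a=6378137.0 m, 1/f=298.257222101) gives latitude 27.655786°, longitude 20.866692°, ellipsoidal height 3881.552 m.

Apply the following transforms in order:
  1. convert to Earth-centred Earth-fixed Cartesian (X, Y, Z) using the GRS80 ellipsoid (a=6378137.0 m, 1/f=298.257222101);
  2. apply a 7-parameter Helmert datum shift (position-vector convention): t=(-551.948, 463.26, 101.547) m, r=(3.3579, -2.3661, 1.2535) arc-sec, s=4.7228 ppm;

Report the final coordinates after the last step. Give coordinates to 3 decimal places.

start: φ=27.655786°, λ=20.866692°, h=3881.552 m
→ ECEF (a=6378137.000, f=1/298.257222101): X=5285933.8627, Y=2014981.6612, Z=2944573.6141
→ Helmert 7p (PV): X=5285360.8559, Y=2015438.6245, Z=2944782.5071

X=5285360.856 m, Y=2015438.624 m, Z=2944782.507 m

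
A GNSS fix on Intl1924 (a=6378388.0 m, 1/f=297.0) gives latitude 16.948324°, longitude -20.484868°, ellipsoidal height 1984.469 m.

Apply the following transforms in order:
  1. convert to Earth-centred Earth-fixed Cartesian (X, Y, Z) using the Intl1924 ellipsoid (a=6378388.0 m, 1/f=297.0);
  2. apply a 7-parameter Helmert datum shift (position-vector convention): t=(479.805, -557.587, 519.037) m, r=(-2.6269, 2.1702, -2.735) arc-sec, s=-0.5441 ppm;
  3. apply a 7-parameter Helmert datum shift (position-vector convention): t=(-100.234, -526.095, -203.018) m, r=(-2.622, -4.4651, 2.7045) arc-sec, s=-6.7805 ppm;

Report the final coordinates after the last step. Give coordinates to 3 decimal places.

X=5719268.771 m, Y=-2137529.000 m, Z=1848384.905 m

start: φ=16.948324°, λ=-20.484868°, h=1984.469 m
→ ECEF (a=6378388.000, f=1/297.0): X=5718951.9706, Y=-2136507.1632, Z=1847964.4110
→ Helmert 7p (PV): X=5719419.7778, Y=-2137115.8842, Z=1848449.4806
→ Helmert 7p (PV): X=5719268.7706, Y=-2137529.0002, Z=1848384.9054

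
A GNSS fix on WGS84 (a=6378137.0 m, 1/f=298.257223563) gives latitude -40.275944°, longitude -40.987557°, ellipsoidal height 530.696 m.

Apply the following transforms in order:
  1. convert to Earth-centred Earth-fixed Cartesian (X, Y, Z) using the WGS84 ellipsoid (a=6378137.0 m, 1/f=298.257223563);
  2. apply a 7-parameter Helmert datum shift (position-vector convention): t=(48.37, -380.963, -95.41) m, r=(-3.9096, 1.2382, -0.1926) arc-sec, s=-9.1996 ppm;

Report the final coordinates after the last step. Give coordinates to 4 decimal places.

X=3678653.3997 m, Y=-3196846.3872 m, Z=-4101771.9635 m

start: φ=-40.275944°, λ=-40.987557°, h=530.696 m
→ ECEF (a=6378137.000, f=1/298.257223563): X=3678666.4791, Y=-3196413.6500, Z=-4101752.7904
→ Helmert 7p (PV): X=3678653.3997, Y=-3196846.3872, Z=-4101771.9635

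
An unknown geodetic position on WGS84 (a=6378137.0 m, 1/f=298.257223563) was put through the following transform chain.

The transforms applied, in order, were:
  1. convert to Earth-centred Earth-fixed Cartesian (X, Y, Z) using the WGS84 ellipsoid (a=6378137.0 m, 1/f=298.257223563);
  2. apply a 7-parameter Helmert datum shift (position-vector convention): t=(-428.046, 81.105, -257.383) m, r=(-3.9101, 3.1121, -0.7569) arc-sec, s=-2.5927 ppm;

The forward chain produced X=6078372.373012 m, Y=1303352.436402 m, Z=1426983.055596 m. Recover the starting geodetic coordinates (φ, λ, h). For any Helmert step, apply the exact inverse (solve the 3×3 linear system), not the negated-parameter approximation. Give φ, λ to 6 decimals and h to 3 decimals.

φ=13.014758°, λ=12.100814°, h=1618.810 m

start: X=6078372.3730, Y=1303352.4364, Z=1426983.0556 m
→ Helmert⁻¹: X=6078789.8613, Y=1303269.9588, Z=1427360.5608
→ geod (Bowring, a=6378137.000): φ=13.01475800°, λ=12.10081400°, h=1618.8100 m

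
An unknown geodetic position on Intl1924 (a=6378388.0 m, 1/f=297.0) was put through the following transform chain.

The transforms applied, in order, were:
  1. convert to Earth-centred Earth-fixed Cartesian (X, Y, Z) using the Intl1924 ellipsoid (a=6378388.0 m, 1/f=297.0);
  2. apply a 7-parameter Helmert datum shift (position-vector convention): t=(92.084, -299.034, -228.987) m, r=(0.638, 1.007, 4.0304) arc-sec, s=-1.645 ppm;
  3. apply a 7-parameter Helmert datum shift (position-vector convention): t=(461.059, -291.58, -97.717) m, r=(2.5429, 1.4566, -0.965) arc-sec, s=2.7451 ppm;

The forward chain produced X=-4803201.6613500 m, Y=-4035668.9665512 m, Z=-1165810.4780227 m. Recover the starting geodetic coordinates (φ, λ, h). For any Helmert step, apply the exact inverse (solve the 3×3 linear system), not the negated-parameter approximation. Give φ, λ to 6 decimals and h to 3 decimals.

start: X=-4803201.6613, Y=-4035668.9666, Z=-1165810.4780 m
→ Helmert⁻¹: X=-4803622.4225, Y=-4035403.1536, Z=-1165693.7335
→ Helmert⁻¹: X=-4803795.5627, Y=-4035020.4965, Z=-1165477.6354
→ geod (Bowring, a=6378388.000): φ=-10.59375800°, λ=-139.97091400°, h=3255.1330 m

φ=-10.593758°, λ=-139.970914°, h=3255.133 m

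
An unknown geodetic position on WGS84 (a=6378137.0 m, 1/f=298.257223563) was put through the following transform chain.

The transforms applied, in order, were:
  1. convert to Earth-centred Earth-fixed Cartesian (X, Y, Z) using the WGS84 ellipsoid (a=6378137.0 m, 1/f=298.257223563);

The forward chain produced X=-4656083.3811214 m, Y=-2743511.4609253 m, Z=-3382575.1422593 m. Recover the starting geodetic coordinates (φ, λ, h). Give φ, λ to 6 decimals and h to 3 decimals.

start: X=-4656083.3811, Y=-2743511.4609, Z=-3382575.1423 m
→ geod (Bowring, a=6378137.000): φ=-32.21608200°, λ=-149.49206400°, h=3465.6290 m

φ=-32.216082°, λ=-149.492064°, h=3465.629 m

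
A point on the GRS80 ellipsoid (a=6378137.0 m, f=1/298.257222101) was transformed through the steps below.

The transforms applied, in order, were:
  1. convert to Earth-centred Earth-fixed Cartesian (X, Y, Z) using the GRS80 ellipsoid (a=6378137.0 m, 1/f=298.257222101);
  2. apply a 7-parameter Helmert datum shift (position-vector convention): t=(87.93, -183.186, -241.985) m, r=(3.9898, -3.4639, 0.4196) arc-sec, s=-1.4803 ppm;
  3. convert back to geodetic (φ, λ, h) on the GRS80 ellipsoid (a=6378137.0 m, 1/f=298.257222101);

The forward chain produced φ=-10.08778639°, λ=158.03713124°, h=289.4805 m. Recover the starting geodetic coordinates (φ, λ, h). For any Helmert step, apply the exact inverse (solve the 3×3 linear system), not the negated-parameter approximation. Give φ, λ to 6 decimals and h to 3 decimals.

φ=-10.084914°, λ=158.036010°, h=404.223 m

start: φ=-10.087786°, λ=158.037131°, h=289.480 m
→ ECEF (a=6378137.000, f=1/298.257222101): X=-5824668.6729, Y=2348929.1210, Z=-1109860.3234
→ Helmert⁻¹: X=-5824779.0800, Y=2349106.1711, Z=-1109567.6018
→ geod (Bowring, a=6378137.000): φ=-10.08491400°, λ=158.03601000°, h=404.2230 m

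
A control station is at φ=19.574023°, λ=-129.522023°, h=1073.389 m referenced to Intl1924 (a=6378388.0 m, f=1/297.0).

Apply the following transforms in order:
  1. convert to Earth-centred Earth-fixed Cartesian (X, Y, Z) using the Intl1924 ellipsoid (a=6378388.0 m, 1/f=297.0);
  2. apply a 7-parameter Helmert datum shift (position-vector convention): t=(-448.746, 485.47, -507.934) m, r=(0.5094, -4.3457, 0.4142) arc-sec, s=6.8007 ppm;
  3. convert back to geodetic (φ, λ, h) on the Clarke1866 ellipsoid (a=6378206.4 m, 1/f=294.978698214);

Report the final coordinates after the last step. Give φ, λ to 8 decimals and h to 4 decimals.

φ=19.56991981°, λ=-129.52844714°, h=1060.6577 m

start: φ=19.574023°, λ=-129.522023°, h=1073.389 m
→ ECEF (a=6378388.000, f=1/297.0): X=-3826558.0117, Y=-4638352.4470, Z=2123710.8318
→ Helmert 7p (PV): X=-3827068.2104, Y=-4637911.4501, Z=2123125.2648
→ geod (Bowring, a=6378206.400): φ=19.56991981°, λ=-129.52844714°, h=1060.6577 m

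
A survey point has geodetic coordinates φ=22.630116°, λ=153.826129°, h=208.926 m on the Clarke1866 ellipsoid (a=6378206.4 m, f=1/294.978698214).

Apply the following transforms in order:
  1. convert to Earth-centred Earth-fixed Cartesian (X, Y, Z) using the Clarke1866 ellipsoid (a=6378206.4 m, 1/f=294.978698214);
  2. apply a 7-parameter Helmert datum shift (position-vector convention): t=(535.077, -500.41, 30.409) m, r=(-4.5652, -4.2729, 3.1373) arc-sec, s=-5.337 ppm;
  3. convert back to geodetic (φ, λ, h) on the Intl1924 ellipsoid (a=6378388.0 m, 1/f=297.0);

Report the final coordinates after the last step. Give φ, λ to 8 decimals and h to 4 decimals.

start: φ=22.630116°, λ=153.826129°, h=208.926 m
→ ECEF (a=6378206.400, f=1/294.978698214): X=-5286289.4053, Y=2598183.0923, Z=2438900.6535
→ Helmert 7p (PV): X=-5285816.1567, Y=2597642.3906, Z=2438751.0335
→ geod (Bowring, a=6378388.000): φ=22.63023564°, λ=153.82881896°, h=-664.0336 m

φ=22.63023564°, λ=153.82881896°, h=-664.0336 m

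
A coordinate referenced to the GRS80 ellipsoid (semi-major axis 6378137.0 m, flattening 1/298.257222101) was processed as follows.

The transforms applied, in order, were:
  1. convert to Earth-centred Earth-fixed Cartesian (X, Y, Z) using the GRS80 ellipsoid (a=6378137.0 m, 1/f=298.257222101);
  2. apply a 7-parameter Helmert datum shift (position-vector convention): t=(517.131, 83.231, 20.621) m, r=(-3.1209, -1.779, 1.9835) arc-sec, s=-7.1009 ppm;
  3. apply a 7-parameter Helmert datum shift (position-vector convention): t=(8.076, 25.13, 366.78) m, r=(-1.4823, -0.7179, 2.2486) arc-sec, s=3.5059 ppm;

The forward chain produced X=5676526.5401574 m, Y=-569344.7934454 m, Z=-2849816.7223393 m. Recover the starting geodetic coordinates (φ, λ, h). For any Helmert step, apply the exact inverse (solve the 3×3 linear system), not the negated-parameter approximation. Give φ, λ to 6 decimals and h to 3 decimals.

φ=-26.703558°, λ=-5.729687°, h=3081.557 m

start: X=5676526.5402, Y=-569344.7934, Z=-2849816.7223 m
→ Helmert⁻¹: X=5676482.4354, Y=-569409.3269, Z=-2850197.3588
→ Helmert⁻¹: X=5675975.5493, Y=-569508.0571, Z=-2850295.7904
→ geod (Bowring, a=6378137.000): φ=-26.70355800°, λ=-5.72968700°, h=3081.5570 m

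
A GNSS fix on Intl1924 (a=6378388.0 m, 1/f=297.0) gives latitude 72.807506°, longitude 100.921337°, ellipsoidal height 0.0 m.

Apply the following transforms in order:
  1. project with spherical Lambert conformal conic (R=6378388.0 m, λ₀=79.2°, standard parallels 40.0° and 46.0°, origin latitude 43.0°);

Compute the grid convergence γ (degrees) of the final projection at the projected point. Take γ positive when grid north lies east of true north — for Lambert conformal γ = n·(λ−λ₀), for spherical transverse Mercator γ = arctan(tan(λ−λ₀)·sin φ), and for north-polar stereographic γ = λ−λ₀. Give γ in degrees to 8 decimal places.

start: φ=72.807506°, λ=100.921337°, h=0.000 m
→ into lcc (λ₀=79.2°): φ=72.80750600°, λ−λ₀=21.72133700°
convergence γ = 14.82069652°

14.82069652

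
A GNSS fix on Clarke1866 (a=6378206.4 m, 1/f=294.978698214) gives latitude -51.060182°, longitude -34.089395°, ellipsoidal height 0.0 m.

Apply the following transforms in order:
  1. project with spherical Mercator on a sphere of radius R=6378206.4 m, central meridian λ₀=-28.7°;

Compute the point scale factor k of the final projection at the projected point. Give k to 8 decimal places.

start: φ=-51.060182°, λ=-34.089395°, h=0.000 m
→ into merc (λ₀=-28.7°): φ=-51.06018200°, λ−λ₀=-5.38939500°
scale k = 1.59108040

1.59108040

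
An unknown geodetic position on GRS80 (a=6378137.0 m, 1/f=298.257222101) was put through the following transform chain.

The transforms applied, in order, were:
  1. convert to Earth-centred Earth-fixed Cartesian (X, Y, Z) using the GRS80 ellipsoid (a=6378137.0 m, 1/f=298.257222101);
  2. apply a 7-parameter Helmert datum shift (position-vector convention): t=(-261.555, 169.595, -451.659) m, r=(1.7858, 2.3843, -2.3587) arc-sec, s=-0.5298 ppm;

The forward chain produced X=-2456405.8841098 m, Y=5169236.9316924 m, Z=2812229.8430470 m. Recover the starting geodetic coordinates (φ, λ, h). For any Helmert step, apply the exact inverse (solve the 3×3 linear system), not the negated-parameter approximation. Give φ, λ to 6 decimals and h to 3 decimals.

φ=26.324863°, λ=115.416135°, h=2804.424 m

start: X=-2456405.8841, Y=5169236.9317, Z=2812229.8430 m
→ Helmert⁻¹: X=-2456237.2523, Y=5169066.3385, Z=2812609.8468
→ geod (Bowring, a=6378137.000): φ=26.32486300°, λ=115.41613500°, h=2804.4240 m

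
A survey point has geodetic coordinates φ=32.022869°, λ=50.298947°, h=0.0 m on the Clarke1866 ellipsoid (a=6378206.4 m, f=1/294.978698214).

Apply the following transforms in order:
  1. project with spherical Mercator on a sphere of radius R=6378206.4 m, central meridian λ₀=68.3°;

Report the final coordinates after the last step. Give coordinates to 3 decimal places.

start: φ=32.022869°, λ=50.298947°, h=0.000 m
→ merc (R=6378206.4, λ₀=68.3°): E=-2003889.8576, N=3766353.8942

E=-2003889.858 m, N=3766353.894 m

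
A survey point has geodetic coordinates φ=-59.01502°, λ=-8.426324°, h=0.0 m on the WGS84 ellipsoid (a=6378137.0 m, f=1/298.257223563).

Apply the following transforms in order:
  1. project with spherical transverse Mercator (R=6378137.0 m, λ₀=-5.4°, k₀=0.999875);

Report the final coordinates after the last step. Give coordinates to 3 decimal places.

E=-173375.275 m, N=-6572627.582 m

start: φ=-59.015020°, λ=-8.426324°, h=0.000 m
→ tm (R=6378137.0, λ₀=-5.4°): E=-173375.2751, N=-6572627.5823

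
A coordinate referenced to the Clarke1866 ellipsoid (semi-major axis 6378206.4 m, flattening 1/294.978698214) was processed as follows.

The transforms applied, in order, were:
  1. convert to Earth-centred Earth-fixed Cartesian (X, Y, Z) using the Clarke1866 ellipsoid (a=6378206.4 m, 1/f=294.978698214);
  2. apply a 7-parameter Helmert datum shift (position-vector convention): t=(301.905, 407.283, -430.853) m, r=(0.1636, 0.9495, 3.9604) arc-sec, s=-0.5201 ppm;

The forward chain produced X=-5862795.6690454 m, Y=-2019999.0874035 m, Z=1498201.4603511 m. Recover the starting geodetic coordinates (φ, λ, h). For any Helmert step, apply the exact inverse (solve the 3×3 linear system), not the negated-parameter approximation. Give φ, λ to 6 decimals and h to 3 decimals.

start: X=-5862795.6690, Y=-2019999.0874, Z=1498201.4604 m
→ Helmert⁻¹: X=-5863146.3128, Y=-2020293.6569, Z=1498607.7053
→ geod (Bowring, a=6378206.400): φ=13.67438700°, λ=-160.98732900°, h=2952.8900 m

φ=13.674387°, λ=-160.987329°, h=2952.890 m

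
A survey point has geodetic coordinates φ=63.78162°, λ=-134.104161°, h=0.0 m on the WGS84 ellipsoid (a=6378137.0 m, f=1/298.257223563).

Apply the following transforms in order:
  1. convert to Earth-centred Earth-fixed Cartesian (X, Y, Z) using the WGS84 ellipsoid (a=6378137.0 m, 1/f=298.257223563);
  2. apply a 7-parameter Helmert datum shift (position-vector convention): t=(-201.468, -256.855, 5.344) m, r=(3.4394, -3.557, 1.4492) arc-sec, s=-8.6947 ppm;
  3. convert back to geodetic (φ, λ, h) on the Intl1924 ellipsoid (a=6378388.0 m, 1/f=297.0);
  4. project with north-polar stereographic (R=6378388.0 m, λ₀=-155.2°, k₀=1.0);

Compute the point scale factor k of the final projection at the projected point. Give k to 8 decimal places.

start: φ=63.781620°, λ=-134.104161°, h=0.000 m
→ ECEF (a=6378137.000, f=1/298.257223563): X=-1966408.7249, Y=-2028881.5379, Z=5699001.5335
→ Helmert 7p (PV): X=-1966677.1184, Y=-2029229.5963, Z=5698889.5857
→ geod (Bowring, a=6378388.000): φ=63.77831281°, λ=-134.10315717°, h=-84.9907 m
→ into stereo (λ₀=-155.2°): φ=63.77831281°, λ−λ₀=21.09684283°
scale k = 1.05424558

1.05424558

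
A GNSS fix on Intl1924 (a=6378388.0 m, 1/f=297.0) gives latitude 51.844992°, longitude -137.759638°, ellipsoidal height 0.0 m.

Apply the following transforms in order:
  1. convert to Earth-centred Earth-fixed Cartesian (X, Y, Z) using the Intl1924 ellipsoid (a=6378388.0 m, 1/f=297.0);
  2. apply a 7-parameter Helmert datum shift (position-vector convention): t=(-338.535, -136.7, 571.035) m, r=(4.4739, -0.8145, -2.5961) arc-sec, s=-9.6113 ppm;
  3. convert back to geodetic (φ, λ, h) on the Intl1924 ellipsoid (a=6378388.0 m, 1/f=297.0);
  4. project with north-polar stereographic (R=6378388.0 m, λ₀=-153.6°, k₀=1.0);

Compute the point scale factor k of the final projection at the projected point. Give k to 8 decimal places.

1.11960796

start: φ=51.844992°, λ=-137.759638°, h=0.000 m
→ ECEF (a=6378388.000, f=1/297.0): X=-2923365.9154, Y=-2654501.2883, Z=4992264.7156
→ Helmert 7p (PV): X=-2923729.4763, Y=-2654683.9628, Z=4992718.6490
→ geod (Bowring, a=6378388.000): φ=51.84474238°, λ=-137.76122177°, h=599.0955 m
→ into stereo (λ₀=-153.6°): φ=51.84474238°, λ−λ₀=15.83877823°
scale k = 1.11960796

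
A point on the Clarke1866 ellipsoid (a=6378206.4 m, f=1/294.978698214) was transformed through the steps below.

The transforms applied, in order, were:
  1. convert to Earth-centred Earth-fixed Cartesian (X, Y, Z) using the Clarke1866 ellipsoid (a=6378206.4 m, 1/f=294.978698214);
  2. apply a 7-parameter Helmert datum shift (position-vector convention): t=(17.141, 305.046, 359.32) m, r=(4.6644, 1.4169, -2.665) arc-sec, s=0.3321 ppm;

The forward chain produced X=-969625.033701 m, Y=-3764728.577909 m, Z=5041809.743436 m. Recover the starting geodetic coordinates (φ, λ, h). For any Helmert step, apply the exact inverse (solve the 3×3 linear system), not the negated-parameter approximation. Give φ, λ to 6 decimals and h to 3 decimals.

start: X=-969625.0337, Y=-3764728.5779, Z=5041809.7434 m
→ Helmert⁻¹: X=-969627.8406, Y=-3764930.8941, Z=5041527.2273
→ geod (Bowring, a=6378206.400): φ=52.55025600°, λ=-104.44222200°, h=1843.8030 m

φ=52.550256°, λ=-104.442222°, h=1843.803 m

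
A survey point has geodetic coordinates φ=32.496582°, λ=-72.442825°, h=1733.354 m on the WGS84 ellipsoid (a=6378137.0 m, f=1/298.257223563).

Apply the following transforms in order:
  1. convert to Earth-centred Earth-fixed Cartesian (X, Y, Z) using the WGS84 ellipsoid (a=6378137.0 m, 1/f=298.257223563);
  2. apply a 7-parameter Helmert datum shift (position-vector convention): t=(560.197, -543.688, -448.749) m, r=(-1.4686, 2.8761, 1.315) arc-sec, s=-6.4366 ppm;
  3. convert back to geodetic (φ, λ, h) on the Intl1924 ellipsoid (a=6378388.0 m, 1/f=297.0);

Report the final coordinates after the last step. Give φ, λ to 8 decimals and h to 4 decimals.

start: φ=32.496582°, λ=-72.442825°, h=1733.354 m
→ ECEF (a=6378137.000, f=1/298.257223563): X=1624767.9483, Y=-5135231.6897, Z=3407934.7260
→ Helmert 7p (PV): X=1625397.9448, Y=-5135707.7017, Z=3407477.9488
→ geod (Bowring, a=6378388.000): φ=32.49073589°, λ=-72.43796358°, h=1806.3737 m

φ=32.49073589°, λ=-72.43796358°, h=1806.3737 m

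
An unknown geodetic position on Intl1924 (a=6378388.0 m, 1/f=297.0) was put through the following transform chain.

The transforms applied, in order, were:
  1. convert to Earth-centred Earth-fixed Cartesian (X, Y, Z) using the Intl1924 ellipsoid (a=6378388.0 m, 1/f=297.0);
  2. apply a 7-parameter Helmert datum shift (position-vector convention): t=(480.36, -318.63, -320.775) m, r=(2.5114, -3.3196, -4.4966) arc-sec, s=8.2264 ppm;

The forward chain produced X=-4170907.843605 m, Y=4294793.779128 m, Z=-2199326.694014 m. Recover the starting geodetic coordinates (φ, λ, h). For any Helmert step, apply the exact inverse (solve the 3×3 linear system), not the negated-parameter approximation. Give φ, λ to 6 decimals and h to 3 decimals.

start: X=-4170907.8436, Y=4294793.7791, Z=-2199326.6940 m
→ Helmert⁻¹: X=-4171482.9091, Y=4294959.3634, Z=-2198972.9877
→ geod (Bowring, a=6378388.000): φ=-20.29221200°, λ=134.16444500°, h=2532.1600 m

φ=-20.292212°, λ=134.164445°, h=2532.160 m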